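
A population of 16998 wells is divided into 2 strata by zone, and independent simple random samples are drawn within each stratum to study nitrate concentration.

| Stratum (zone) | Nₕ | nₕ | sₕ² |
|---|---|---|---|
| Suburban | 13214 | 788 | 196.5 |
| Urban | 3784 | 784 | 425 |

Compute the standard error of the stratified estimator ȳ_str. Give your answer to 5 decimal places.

Var(ȳ_str) = Σₕ Wₕ²(1 − fₕ)sₕ²/nₕ with Wₕ = Nₕ/N, N = 16998.
Suburban: Wₕ = 0.77738557; term = 0.77738557²·(1 − 0.05963372)·196.5/788 = 0.14171191.
Urban: Wₕ = 0.22261443; term = 0.22261443²·(1 − 0.20718816)·425/784 = 0.021298529.
Sum = 0.16301044.
SE = √(0.16301044) = 0.40375.

0.40375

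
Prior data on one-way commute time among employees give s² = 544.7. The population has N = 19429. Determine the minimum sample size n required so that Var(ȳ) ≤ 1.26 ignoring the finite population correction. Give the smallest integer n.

433

Without fpc, n₀ = s²/D = 544.7/1.26 = 432.3016.
Rounding up, n = 433.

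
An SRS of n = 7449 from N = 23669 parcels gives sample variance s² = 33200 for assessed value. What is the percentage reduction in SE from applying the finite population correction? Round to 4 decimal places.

f = n/N = 7449/23669 = 0.31471545.
SE_no-fpc = √(s²/n) = 2.1111547; SE_fpc = √((1−f)s²/n) = 1.7476543.
Ratio = √(1−f) = 0.82781915. Reduction = 100·(1 − 0.82781915) = 17.2181%.

17.2181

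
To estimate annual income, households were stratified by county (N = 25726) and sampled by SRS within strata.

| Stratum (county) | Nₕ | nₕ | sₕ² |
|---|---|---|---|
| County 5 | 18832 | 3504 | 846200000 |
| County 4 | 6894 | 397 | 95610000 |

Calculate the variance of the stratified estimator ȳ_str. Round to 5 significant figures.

Var(ȳ_str) = Σₕ Wₕ²(1 − fₕ)sₕ²/nₕ with Wₕ = Nₕ/N, N = 25726.
County 5: Wₕ = 0.73202208; term = 0.73202208²·(1 − 0.18606627)·846200000/3504 = 105328.6.
County 4: Wₕ = 0.26797792; term = 0.26797792²·(1 − 0.05758631)·95610000/397 = 16298.68.
Sum = 121627.28.

121630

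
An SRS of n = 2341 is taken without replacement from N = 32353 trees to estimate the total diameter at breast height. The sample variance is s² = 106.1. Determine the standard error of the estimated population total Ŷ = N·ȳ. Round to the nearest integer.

6634

Var(Ŷ) = N²·Var(ȳ) = N²·(1 − n/N)·s²/n.
f = 2341/32353 = 0.07235805; Var(ȳ) = 0.92764195·106.1/2341 = 0.042043063.
Var(Ŷ) = 32353² · 0.042043063 = 4.4007172 × 10^7.
SE(Ŷ) = √(4.4007172 × 10^7) = 6634.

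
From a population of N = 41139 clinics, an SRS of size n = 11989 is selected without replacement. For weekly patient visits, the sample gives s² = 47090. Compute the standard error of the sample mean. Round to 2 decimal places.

Under SRS without replacement, Var(ȳ) = (1 − f)·s²/n with f = n/N = 11989/41139 = 0.29142663.
Var(ȳ) = (1 − 0.29142663)·47090/11989 = 0.70857337·3.9277671 = 2.7831112.
SE(ȳ) = √(2.7831112) = 1.67.

1.67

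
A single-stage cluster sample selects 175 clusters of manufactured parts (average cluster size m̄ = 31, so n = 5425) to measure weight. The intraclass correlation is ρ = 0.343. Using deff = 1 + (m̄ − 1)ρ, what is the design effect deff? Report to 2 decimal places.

11.29

deff = 1 + (31 − 1)·0.343 = 1 + 10.29 = 11.29.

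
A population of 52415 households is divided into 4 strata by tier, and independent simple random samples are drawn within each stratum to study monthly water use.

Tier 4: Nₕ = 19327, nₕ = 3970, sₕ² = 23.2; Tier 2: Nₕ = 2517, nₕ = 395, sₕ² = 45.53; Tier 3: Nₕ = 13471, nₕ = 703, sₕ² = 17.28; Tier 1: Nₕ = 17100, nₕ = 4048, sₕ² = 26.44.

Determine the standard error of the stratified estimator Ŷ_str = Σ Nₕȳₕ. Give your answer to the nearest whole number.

2835

Var(Ŷ_str) = Σₕ Nₕ²(1 − fₕ)sₕ²/nₕ.
Tier 4: 19327²·(1 − 3970/19327)·23.2/3970 = 1.7344761 × 10^6.
Tier 2: 2517²·(1 − 395/2517)·45.53/395 = 615643.29.
Tier 3: 13471²·(1 − 703/13471)·17.28/703 = 4.2277678 × 10^6.
Tier 1: 17100²·(1 − 4048/17100)·26.44/4048 = 1.4577872 × 10^6.
Sum = 8.0356744 × 10^6.
SE = √(8.0356744 × 10^6) = 2835.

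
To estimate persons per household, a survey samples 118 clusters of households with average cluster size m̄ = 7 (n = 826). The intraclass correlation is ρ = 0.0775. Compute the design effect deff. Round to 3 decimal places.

deff = 1 + (7 − 1)·0.0775 = 1 + 0.465 = 1.465.

1.465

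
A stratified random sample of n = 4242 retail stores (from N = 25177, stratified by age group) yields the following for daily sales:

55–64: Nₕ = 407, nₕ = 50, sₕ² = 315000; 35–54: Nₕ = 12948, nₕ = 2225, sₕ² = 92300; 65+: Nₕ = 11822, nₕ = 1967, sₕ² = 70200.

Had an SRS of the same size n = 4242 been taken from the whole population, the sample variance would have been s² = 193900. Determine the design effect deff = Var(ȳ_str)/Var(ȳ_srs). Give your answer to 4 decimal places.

Var(ȳ_str) = Σ Wₕ²(1−fₕ)sₕ²/nₕ with Wₕ = Nₕ/25177:
  55–64: (407/25177)²·(1−50/407)·315000/50 = 1.4440932
  35–54: (12948/25177)²·(1−2225/12948)·92300/2225 = 9.086209
  65+: (11822/25177)²·(1−1967/11822)·70200/1967 = 6.5595248
  → Var(ȳ_str) = 17.089827.
Var(ȳ_srs) = (1 − 4242/25177)·193900/4242 = 38.008097.
deff = 17.089827 / 38.008097 = 0.4496.

0.4496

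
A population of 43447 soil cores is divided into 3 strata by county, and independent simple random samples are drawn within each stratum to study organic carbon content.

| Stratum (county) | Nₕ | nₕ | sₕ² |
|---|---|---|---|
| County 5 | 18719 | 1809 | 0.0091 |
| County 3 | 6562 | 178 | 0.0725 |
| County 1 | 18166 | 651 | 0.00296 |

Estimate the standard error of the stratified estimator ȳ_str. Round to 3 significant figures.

Var(ȳ_str) = Σₕ Wₕ²(1 − fₕ)sₕ²/nₕ with Wₕ = Nₕ/N, N = 43447.
County 5: Wₕ = 0.43084678; term = 0.43084678²·(1 − 0.09663978)·0.0091/1809 = 8.435474 × 10^-7.
County 3: Wₕ = 0.15103459; term = 0.15103459²·(1 − 0.02712588)·0.0725/178 = 9.0391485 × 10^-6.
County 1: Wₕ = 0.41811863; term = 0.41811863²·(1 − 0.03583618)·0.00296/651 = 7.6640898 × 10^-7.
Sum = 1.0649105 × 10^-5.
SE = √(1.0649105 × 10^-5) = 0.00326.

0.00326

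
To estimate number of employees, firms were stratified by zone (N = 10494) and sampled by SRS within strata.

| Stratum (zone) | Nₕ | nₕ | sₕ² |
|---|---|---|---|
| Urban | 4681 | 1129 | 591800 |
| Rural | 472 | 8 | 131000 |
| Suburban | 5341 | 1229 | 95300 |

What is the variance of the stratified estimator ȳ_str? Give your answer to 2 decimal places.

127.17

Var(ȳ_str) = Σₕ Wₕ²(1 − fₕ)sₕ²/nₕ with Wₕ = Nₕ/N, N = 10494.
Urban: Wₕ = 0.44606442; term = 0.44606442²·(1 − 0.24118778)·591800/1129 = 79.142633.
Rural: Wₕ = 0.04497808; term = 0.04497808²·(1 − 0.01694915)·131000/8 = 32.565606.
Suburban: Wₕ = 0.50895750; term = 0.50895750²·(1 − 0.23010672)·95300/1229 = 15.464454.
Sum = 127.17269.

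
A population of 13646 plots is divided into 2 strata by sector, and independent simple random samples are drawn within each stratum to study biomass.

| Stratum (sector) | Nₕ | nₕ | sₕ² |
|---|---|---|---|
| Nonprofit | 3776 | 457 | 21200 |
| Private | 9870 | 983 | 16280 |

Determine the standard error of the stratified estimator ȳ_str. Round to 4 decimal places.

3.3050

Var(ȳ_str) = Σₕ Wₕ²(1 − fₕ)sₕ²/nₕ with Wₕ = Nₕ/N, N = 13646.
Nonprofit: Wₕ = 0.27671112; term = 0.27671112²·(1 − 0.12102754)·21200/457 = 3.1221097.
Private: Wₕ = 0.72328888; term = 0.72328888²·(1 − 0.09959473)·16280/983 = 7.8012192.
Sum = 10.923329.
SE = √(10.923329) = 3.3050.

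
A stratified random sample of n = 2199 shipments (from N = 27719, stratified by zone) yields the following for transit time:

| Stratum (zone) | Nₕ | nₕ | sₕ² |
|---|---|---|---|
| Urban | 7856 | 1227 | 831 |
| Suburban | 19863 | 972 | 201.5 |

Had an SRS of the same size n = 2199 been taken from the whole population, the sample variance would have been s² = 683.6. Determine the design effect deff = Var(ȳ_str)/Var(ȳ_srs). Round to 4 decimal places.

0.5141

Var(ȳ_str) = Σ Wₕ²(1−fₕ)sₕ²/nₕ with Wₕ = Nₕ/27719:
  Urban: (7856/27719)²·(1−1227/7856)·831/1227 = 0.045904032
  Suburban: (19863/27719)²·(1−972/19863)·201.5/972 = 0.10124031
  → Var(ȳ_str) = 0.14714434.
Var(ȳ_srs) = (1 − 2199/27719)·683.6/2199 = 0.28620679.
deff = 0.14714434 / 0.28620679 = 0.5141.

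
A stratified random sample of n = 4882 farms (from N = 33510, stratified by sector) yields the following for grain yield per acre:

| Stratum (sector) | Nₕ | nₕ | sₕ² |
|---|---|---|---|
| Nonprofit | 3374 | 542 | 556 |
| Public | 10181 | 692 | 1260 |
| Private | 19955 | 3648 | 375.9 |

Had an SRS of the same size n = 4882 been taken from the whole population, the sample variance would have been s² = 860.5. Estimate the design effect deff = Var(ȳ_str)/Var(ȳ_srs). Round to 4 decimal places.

1.2966

Var(ȳ_str) = Σ Wₕ²(1−fₕ)sₕ²/nₕ with Wₕ = Nₕ/33510:
  Nonprofit: (3374/33510)²·(1−542/3374)·556/542 = 0.0087290097
  Public: (10181/33510)²·(1−692/10181)·1260/692 = 0.15664859
  Private: (19955/33510)²·(1−3648/19955)·375.9/3648 = 0.029860319
  → Var(ȳ_str) = 0.19523792.
Var(ȳ_srs) = (1 − 4882/33510)·860.5/4882 = 0.15058083.
deff = 0.19523792 / 0.15058083 = 1.2966.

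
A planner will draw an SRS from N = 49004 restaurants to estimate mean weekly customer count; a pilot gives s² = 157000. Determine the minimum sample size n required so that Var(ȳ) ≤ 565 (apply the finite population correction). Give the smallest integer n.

277

Without fpc, n₀ = s²/D = 157000/565 = 277.8761.
With fpc, (1 − n/N)·s²/n ≤ D requires n ≥ n₀/(1 + n₀/N) = 277.8761/(1 + 277.8761/49004) = 276.3093.
Rounding up, n = 277.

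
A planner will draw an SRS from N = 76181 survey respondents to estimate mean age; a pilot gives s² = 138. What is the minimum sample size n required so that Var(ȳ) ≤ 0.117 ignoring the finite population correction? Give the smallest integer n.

1180

Without fpc, n₀ = s²/D = 138/0.117 = 1179.4872.
Rounding up, n = 1180.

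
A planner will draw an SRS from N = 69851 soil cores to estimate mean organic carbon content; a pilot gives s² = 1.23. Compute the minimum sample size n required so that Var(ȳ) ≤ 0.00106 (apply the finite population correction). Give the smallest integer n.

Without fpc, n₀ = s²/D = 1.23/0.00106 = 1160.3774.
With fpc, (1 − n/N)·s²/n ≤ D requires n ≥ n₀/(1 + n₀/N) = 1160.3774/(1 + 1160.3774/69851) = 1141.4160.
Rounding up, n = 1142.

1142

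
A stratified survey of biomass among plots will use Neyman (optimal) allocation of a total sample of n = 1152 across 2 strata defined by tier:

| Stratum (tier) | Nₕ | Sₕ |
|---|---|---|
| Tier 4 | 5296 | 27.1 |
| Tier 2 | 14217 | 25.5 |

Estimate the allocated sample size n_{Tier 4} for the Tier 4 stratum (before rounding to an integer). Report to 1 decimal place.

Neyman allocation: nₕ = n·NₕSₕ / Σⱼ NⱼSⱼ.
Σ NⱼSⱼ = 5296·27.1 + 14217·25.5 = 506055.1.
n_{Tier 4} = 1152·5296·27.1 / 506055.1 = 326.7.

326.7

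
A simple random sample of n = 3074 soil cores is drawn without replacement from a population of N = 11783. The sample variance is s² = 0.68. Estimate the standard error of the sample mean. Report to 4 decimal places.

0.0128

Under SRS without replacement, Var(ȳ) = (1 − f)·s²/n with f = n/N = 3074/11783 = 0.26088432.
Var(ȳ) = (1 − 0.26088432)·0.68/3074 = 0.73911568·2.2121015 × 10^-4 = 1.6349989 × 10^-4.
SE(ȳ) = √(1.6349989 × 10^-4) = 0.0128.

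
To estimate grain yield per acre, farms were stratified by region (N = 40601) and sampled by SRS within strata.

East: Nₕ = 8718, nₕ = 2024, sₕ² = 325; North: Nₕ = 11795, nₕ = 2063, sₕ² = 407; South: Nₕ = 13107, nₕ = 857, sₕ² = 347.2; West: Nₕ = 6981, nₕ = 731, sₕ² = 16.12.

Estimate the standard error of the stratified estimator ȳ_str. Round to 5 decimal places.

Var(ȳ_str) = Σₕ Wₕ²(1 − fₕ)sₕ²/nₕ with Wₕ = Nₕ/N, N = 40601.
East: Wₕ = 0.21472378; term = 0.21472378²·(1 − 0.23216334)·325/2024 = 0.0056846269.
North: Wₕ = 0.29051009; term = 0.29051009²·(1 − 0.17490462)·407/2063 = 0.013737945.
South: Wₕ = 0.32282456; term = 0.32282456²·(1 − 0.06538491)·347.2/857 = 0.039460703.
West: Wₕ = 0.17194158; term = 0.17194158²·(1 − 0.10471279)·16.12/731 = 5.8367603 × 10^-4.
Sum = 0.059466951.
SE = √(0.059466951) = 0.24386.

0.24386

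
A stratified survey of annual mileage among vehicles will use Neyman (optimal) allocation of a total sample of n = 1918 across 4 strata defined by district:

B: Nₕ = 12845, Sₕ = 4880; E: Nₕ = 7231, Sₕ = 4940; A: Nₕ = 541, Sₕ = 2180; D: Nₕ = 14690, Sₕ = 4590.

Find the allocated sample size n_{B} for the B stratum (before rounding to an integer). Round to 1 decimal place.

Neyman allocation: nₕ = n·NₕSₕ / Σⱼ NⱼSⱼ.
Σ NⱼSⱼ = 12845·4880 + 7231·4940 + 541·2180 + 14690·4590 = 1.6701122 × 10^8.
n_{B} = 1918·12845·4880 / (1.6701122 × 10^8) = 719.9.

719.9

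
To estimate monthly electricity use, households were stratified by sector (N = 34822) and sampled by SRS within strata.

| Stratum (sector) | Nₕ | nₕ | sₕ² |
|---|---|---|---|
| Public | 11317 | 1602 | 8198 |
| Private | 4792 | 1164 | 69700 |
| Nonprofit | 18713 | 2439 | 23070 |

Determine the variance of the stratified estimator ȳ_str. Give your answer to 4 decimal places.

3.6981

Var(ȳ_str) = Σₕ Wₕ²(1 − fₕ)sₕ²/nₕ with Wₕ = Nₕ/N, N = 34822.
Public: Wₕ = 0.32499569; term = 0.32499569²·(1 − 0.14155695)·8198/1602 = 0.46399372.
Private: Wₕ = 0.13761415; term = 0.13761415²·(1 − 0.24290484)·69700/1164 = 0.85853195.
Nonprofit: Wₕ = 0.53739016; term = 0.53739016²·(1 − 0.13033720)·23070/2439 = 2.3755605.
Sum = 3.6980862.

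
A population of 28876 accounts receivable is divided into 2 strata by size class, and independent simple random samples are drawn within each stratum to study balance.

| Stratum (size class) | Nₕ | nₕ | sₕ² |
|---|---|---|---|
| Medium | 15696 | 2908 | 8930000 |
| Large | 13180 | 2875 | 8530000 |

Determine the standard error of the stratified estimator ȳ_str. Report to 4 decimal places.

34.9643

Var(ȳ_str) = Σₕ Wₕ²(1 − fₕ)sₕ²/nₕ with Wₕ = Nₕ/N, N = 28876.
Medium: Wₕ = 0.54356559; term = 0.54356559²·(1 − 0.18527013)·8930000/2908 = 739.22153.
Large: Wₕ = 0.45643441; term = 0.45643441²·(1 − 0.21813354)·8530000/2875 = 483.28189.
Sum = 1222.5034.
SE = √(1222.5034) = 34.9643.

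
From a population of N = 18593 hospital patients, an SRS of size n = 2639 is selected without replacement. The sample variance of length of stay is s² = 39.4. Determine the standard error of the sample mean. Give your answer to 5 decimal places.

Under SRS without replacement, Var(ȳ) = (1 − f)·s²/n with f = n/N = 2639/18593 = 0.14193514.
Var(ȳ) = (1 − 0.14193514)·39.4/2639 = 0.85806486·0.014929898 = 0.012810821.
SE(ȳ) = √(0.012810821) = 0.11318.

0.11318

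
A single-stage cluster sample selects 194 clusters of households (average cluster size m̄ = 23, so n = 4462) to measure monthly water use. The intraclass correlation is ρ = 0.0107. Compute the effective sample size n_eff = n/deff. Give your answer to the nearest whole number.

deff = 1 + (23 − 1)·0.0107 = 1 + 0.2354 = 1.2354.
n_eff = 4462 / 1.2354 = 3612.

3612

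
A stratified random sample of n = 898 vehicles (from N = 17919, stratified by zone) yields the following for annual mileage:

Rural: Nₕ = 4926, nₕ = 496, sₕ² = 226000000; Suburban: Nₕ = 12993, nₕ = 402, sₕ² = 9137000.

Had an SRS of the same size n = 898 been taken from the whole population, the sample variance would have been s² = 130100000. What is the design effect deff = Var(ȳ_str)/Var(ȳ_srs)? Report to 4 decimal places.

Var(ȳ_str) = Σ Wₕ²(1−fₕ)sₕ²/nₕ with Wₕ = Nₕ/17919:
  Rural: (4926/17919)²·(1−496/4926)·226000000/496 = 30966.873
  Suburban: (12993/17919)²·(1−402/12993)·9137000/402 = 11580.297
  → Var(ȳ_str) = 42547.17.
Var(ȳ_srs) = (1 − 898/17919)·130100000/898 = 137617.06.
deff = 42547.17 / 137617.06 = 0.3092.

0.3092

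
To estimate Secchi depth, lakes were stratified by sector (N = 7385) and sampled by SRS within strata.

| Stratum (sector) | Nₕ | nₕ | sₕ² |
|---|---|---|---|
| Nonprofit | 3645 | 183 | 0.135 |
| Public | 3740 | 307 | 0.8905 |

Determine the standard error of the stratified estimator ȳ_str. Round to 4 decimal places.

Var(ȳ_str) = Σₕ Wₕ²(1 − fₕ)sₕ²/nₕ with Wₕ = Nₕ/N, N = 7385.
Nonprofit: Wₕ = 0.49356804; term = 0.49356804²·(1 − 0.05020576)·0.135/183 = 1.7068929 × 10^-4.
Public: Wₕ = 0.50643196; term = 0.50643196²·(1 − 0.08208556)·0.8905/307 = 6.8287302 × 10^-4.
Sum = 8.5356231 × 10^-4.
SE = √(8.5356231 × 10^-4) = 0.0292.

0.0292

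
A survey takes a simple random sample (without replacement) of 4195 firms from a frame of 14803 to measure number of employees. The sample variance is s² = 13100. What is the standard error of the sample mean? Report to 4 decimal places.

1.4959

Under SRS without replacement, Var(ȳ) = (1 − f)·s²/n with f = n/N = 4195/14803 = 0.28338850.
Var(ȳ) = (1 − 0.28338850)·13100/4195 = 0.71661150·3.1227652 = 2.2378094.
SE(ȳ) = √(2.2378094) = 1.4959.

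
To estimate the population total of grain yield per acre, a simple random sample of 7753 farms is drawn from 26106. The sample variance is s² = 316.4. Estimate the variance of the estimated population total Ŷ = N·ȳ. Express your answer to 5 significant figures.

Var(Ŷ) = N²·Var(ȳ) = N²·(1 − n/N)·s²/n.
f = 7753/26106 = 0.29698154; Var(ȳ) = 0.70301846·316.4/7753 = 0.02869019.
Var(Ŷ) = 26106² · 0.02869019 = 1.9553031 × 10^7.

1.9553 × 10^7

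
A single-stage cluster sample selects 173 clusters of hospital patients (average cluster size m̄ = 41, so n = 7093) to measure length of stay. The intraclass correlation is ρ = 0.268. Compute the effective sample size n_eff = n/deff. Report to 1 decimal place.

deff = 1 + (41 − 1)·0.268 = 1 + 10.72 = 11.72.
n_eff = 7093 / 11.72 = 605.2.

605.2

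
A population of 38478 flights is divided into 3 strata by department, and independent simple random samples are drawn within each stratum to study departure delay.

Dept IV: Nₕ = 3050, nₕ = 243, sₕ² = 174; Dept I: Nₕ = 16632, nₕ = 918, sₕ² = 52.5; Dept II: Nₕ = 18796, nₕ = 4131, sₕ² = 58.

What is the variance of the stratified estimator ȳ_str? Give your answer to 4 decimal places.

Var(ȳ_str) = Σₕ Wₕ²(1 − fₕ)sₕ²/nₕ with Wₕ = Nₕ/N, N = 38478.
Dept IV: Wₕ = 0.07926607; term = 0.07926607²·(1 − 0.07967213)·174/243 = 0.0041405711.
Dept I: Wₕ = 0.43224700; term = 0.43224700²·(1 − 0.05519481)·52.5/918 = 0.010095385.
Dept II: Wₕ = 0.48848693; term = 0.48848693²·(1 − 0.21978080)·58/4131 = 0.0026139382.
Sum = 0.016849894.

0.0168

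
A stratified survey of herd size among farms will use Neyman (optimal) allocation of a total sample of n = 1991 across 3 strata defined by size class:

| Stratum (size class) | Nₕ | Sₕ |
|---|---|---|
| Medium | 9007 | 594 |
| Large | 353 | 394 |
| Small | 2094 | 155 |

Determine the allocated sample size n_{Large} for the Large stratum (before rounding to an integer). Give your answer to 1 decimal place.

Neyman allocation: nₕ = n·NₕSₕ / Σⱼ NⱼSⱼ.
Σ NⱼSⱼ = 9007·594 + 353·394 + 2094·155 = 5.81381 × 10^6.
n_{Large} = 1991·353·394 / (5.81381 × 10^6) = 47.6.

47.6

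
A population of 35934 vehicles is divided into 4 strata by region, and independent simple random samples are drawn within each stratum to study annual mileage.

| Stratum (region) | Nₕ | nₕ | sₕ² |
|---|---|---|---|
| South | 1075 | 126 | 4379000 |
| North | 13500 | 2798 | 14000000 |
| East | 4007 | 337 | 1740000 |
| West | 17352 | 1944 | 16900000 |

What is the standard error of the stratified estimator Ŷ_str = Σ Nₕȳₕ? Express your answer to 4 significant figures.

1.777 × 10^6

Var(Ŷ_str) = Σₕ Nₕ²(1 − fₕ)sₕ²/nₕ.
South: 1075²·(1 − 126/1075)·4379000/126 = 3.545513 × 10^10.
North: 13500²·(1 − 2798/13500)·14000000/2798 = 7.2290136 × 10^11.
East: 4007²·(1 − 337/4007)·1740000/337 = 7.5928488 × 10^10.
West: 17352²·(1 − 1944/17352)·16900000/1944 = 2.3242683 × 10^12.
Sum = 3.1585533 × 10^12.
SE = √(3.1585533 × 10^12) = 1.777 × 10^6.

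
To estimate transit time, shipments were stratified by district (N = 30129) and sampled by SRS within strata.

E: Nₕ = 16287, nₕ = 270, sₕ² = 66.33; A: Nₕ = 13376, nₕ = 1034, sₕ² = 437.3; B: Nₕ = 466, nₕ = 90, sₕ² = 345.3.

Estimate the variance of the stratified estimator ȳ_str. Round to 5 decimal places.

Var(ȳ_str) = Σₕ Wₕ²(1 − fₕ)sₕ²/nₕ with Wₕ = Nₕ/N, N = 30129.
E: Wₕ = 0.54057553; term = 0.54057553²·(1 − 0.01657764)·66.33/270 = 0.070599085.
A: Wₕ = 0.44395765; term = 0.44395765²·(1 − 0.07730263)·437.3/1034 = 0.076913275.
B: Wₕ = 0.01546683; term = 0.01546683²·(1 − 0.19313305)·345.3/90 = 7.4055684 × 10^-4.
Sum = 0.14825292.

0.14825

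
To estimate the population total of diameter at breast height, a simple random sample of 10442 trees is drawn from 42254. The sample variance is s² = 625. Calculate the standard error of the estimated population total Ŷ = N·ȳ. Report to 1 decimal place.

Var(Ŷ) = N²·Var(ȳ) = N²·(1 − n/N)·s²/n.
f = 10442/42254 = 0.24712453; Var(ȳ) = 0.75287547·625/10442 = 0.045062935.
Var(Ŷ) = 42254² · 0.045062935 = 8.0455387 × 10^7.
SE(Ŷ) = √(8.0455387 × 10^7) = 8969.7.

8969.7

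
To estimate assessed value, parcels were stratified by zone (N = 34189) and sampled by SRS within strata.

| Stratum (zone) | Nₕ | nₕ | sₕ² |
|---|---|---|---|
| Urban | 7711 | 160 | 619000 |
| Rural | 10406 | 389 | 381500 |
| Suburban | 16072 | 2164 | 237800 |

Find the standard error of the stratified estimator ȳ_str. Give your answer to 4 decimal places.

17.3547

Var(ȳ_str) = Σₕ Wₕ²(1 − fₕ)sₕ²/nₕ with Wₕ = Nₕ/N, N = 34189.
Urban: Wₕ = 0.22554038; term = 0.22554038²·(1 − 0.02074958)·619000/160 = 192.7139.
Rural: Wₕ = 0.30436690; term = 0.30436690²·(1 − 0.03738228)·381500/389 = 87.456812.
Suburban: Wₕ = 0.47009272; term = 0.47009272²·(1 − 0.13464410)·237800/2164 = 21.014371.
Sum = 301.18508.
SE = √(301.18508) = 17.3547.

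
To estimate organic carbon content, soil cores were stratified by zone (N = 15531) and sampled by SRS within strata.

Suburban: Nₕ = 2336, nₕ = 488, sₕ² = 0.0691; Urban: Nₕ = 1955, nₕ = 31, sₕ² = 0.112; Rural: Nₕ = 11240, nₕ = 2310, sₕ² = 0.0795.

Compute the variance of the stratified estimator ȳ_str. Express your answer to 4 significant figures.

Var(ȳ_str) = Σₕ Wₕ²(1 − fₕ)sₕ²/nₕ with Wₕ = Nₕ/N, N = 15531.
Suburban: Wₕ = 0.15040886; term = 0.15040886²·(1 − 0.20890411)·0.0691/488 = 2.5341609 × 10^-6.
Urban: Wₕ = 0.12587728; term = 0.12587728²·(1 − 0.01585678)·0.112/31 = 5.6339024 × 10^-5.
Rural: Wₕ = 0.72371386; term = 0.72371386²·(1 − 0.20551601)·0.0795/2310 = 1.4321024 × 10^-5.
Sum = 7.3194209 × 10^-5.

7.319 × 10^-5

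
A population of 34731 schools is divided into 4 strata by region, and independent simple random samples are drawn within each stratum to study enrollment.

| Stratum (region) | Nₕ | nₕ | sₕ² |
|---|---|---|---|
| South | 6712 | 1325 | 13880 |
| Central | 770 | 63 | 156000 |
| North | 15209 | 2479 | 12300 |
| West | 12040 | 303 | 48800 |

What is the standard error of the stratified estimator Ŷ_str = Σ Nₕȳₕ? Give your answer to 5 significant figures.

159520

Var(Ŷ_str) = Σₕ Nₕ²(1 − fₕ)sₕ²/nₕ.
South: 6712²·(1 − 1325/6712)·13880/1325 = 3.7876733 × 10^8.
Central: 770²·(1 − 63/770)·156000/63 = 1.3480133 × 10^9.
North: 15209²·(1 − 2479/15209)·12300/2479 = 9.6063332 × 10^8.
West: 12040²·(1 − 303/12040)·48800/303 = 2.2759399 × 10^10.
Sum = 2.5446813 × 10^10.
SE = √(2.5446813 × 10^10) = 159520.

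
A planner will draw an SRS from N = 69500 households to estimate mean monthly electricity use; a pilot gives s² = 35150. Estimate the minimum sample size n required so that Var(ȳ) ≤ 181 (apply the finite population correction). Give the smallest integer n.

Without fpc, n₀ = s²/D = 35150/181 = 194.1989.
With fpc, (1 − n/N)·s²/n ≤ D requires n ≥ n₀/(1 + n₀/N) = 194.1989/(1 + 194.1989/69500) = 193.6578.
Rounding up, n = 194.

194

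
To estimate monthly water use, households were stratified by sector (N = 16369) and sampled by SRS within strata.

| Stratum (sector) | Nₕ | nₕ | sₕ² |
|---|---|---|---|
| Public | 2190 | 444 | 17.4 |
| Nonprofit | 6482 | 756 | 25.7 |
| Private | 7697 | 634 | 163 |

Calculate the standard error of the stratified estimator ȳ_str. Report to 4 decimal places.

0.2396

Var(ȳ_str) = Σₕ Wₕ²(1 − fₕ)sₕ²/nₕ with Wₕ = Nₕ/N, N = 16369.
Public: Wₕ = 0.13378948; term = 0.13378948²·(1 − 0.20273973)·17.4/444 = 5.5925559 × 10^-4.
Nonprofit: Wₕ = 0.39599242; term = 0.39599242²·(1 − 0.11663067)·25.7/756 = 0.004708986.
Private: Wₕ = 0.47021810; term = 0.47021810²·(1 − 0.08236975)·163/634 = 0.052163262.
Sum = 0.057431504.
SE = √(0.057431504) = 0.2396.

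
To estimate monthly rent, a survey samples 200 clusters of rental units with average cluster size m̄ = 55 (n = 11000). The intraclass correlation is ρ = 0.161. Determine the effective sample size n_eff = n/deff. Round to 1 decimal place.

1134.7

deff = 1 + (55 − 1)·0.161 = 1 + 8.694 = 9.694.
n_eff = 11000 / 9.694 = 1134.7.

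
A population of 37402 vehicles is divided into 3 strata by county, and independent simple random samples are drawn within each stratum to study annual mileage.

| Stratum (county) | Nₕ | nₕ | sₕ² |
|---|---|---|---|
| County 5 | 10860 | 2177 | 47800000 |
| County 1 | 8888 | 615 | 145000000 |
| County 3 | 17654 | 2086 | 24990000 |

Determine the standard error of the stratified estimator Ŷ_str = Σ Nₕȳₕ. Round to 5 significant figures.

Var(Ŷ_str) = Σₕ Nₕ²(1 − fₕ)sₕ²/nₕ.
County 5: 10860²·(1 − 2177/10860)·47800000/2177 = 2.0704707 × 10^12.
County 1: 8888²·(1 − 615/8888)·145000000/615 = 1.7336441 × 10^13.
County 3: 17654²·(1 − 2086/17654)·24990000/2086 = 3.292516 × 10^12.
Sum = 2.2699428 × 10^13.
SE = √(2.2699428 × 10^13) = 4.7644 × 10^6.

4.7644 × 10^6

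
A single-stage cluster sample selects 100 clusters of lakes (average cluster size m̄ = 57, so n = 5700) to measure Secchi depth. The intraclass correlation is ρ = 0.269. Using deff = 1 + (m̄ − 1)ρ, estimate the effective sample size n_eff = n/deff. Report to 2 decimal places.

deff = 1 + (57 − 1)·0.269 = 1 + 15.064 = 16.064.
n_eff = 5700 / 16.064 = 354.83.

354.83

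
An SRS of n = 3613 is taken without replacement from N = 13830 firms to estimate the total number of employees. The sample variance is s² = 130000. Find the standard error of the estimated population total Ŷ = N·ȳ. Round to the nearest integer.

Var(Ŷ) = N²·Var(ȳ) = N²·(1 − n/N)·s²/n.
f = 3613/13830 = 0.26124367; Var(ȳ) = 0.73875633·130000/3613 = 26.581324.
Var(Ŷ) = 13830² · 26.581324 = 5.0841806 × 10^9.
SE(Ŷ) = √(5.0841806 × 10^9) = 71303.

71303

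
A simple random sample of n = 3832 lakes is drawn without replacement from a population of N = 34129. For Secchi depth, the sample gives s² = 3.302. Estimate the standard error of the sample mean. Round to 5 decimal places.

0.02766

Under SRS without replacement, Var(ȳ) = (1 − f)·s²/n with f = n/N = 3832/34129 = 0.11227988.
Var(ȳ) = (1 − 0.11227988)·3.302/3832 = 0.88772012·8.6169102 × 10^-4 = 7.6494046 × 10^-4.
SE(ȳ) = √(7.6494046 × 10^-4) = 0.02766.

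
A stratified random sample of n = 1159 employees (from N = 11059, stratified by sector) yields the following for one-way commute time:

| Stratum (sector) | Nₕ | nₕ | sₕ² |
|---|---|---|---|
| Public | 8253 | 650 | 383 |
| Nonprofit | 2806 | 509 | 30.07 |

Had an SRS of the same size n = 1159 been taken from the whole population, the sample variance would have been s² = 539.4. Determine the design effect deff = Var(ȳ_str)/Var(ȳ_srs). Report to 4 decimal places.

Var(ȳ_str) = Σ Wₕ²(1−fₕ)sₕ²/nₕ with Wₕ = Nₕ/11059:
  Public: (8253/11059)²·(1−650/8253)·383/650 = 0.30230862
  Nonprofit: (2806/11059)²·(1−509/2806)·30.07/509 = 0.0031133833
  → Var(ȳ_str) = 0.305422.
Var(ȳ_srs) = (1 − 1159/11059)·539.4/1159 = 0.41662645.
deff = 0.305422 / 0.41662645 = 0.7331.

0.7331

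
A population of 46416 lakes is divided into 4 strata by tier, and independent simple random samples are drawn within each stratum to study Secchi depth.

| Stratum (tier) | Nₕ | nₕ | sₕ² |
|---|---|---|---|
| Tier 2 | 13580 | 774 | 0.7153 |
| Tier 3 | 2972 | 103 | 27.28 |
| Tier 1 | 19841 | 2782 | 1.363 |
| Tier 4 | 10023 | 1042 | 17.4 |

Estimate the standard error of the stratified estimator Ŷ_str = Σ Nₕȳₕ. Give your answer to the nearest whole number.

Var(Ŷ_str) = Σₕ Nₕ²(1 − fₕ)sₕ²/nₕ.
Tier 2: 13580²·(1 − 774/13580)·0.7153/774 = 160716.52.
Tier 3: 2972²·(1 − 103/2972)·27.28/103 = 2.2583253 × 10^6.
Tier 1: 19841²·(1 − 2782/19841)·1.363/2782 = 165827.23.
Tier 4: 10023²·(1 − 1042/10023)·17.4/1042 = 1.5031557 × 10^6.
Sum = 4.0880248 × 10^6.
SE = √(4.0880248 × 10^6) = 2022.

2022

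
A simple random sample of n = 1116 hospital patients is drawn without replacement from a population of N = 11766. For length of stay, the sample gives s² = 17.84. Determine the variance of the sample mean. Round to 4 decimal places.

Under SRS without replacement, Var(ȳ) = (1 − f)·s²/n with f = n/N = 1116/11766 = 0.09484957.
Var(ȳ) = (1 − 0.09484957)·17.84/1116 = 0.90515043·0.015985663 = 0.01446943.

0.0145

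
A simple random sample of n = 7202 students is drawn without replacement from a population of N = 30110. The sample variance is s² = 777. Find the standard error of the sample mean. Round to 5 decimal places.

Under SRS without replacement, Var(ȳ) = (1 − f)·s²/n with f = n/N = 7202/30110 = 0.23918964.
Var(ȳ) = (1 − 0.23918964)·777/7202 = 0.76081036·0.1078867 = 0.082081318.
SE(ȳ) = √(0.082081318) = 0.28650.

0.28650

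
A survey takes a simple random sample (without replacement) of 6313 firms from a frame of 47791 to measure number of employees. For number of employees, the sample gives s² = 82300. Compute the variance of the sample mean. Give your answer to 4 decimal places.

Under SRS without replacement, Var(ȳ) = (1 − f)·s²/n with f = n/N = 6313/47791 = 0.13209600.
Var(ȳ) = (1 − 0.13209600)·82300/6313 = 0.86790400·13.036591 = 11.31451.

11.3145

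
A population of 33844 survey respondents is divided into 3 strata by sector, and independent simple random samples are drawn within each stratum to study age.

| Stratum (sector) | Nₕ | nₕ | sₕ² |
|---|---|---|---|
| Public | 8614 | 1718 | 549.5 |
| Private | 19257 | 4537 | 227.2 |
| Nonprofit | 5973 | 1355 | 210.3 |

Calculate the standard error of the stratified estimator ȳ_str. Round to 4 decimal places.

Var(ȳ_str) = Σₕ Wₕ²(1 − fₕ)sₕ²/nₕ with Wₕ = Nₕ/N, N = 33844.
Public: Wₕ = 0.25452074; term = 0.25452074²·(1 − 0.19944277)·549.5/1718 = 0.01658759.
Private: Wₕ = 0.56899303; term = 0.56899303²·(1 − 0.23560264)·227.2/4537 = 0.012392891.
Nonprofit: Wₕ = 0.17648623; term = 0.17648623²·(1 − 0.22685418)·210.3/1355 = 0.0037375159.
Sum = 0.032717997.
SE = √(0.032717997) = 0.1809.

0.1809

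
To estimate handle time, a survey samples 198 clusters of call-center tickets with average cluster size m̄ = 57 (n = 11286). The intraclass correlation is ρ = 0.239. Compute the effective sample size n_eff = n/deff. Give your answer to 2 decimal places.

784.62

deff = 1 + (57 − 1)·0.239 = 1 + 13.384 = 14.384.
n_eff = 11286 / 14.384 = 784.62.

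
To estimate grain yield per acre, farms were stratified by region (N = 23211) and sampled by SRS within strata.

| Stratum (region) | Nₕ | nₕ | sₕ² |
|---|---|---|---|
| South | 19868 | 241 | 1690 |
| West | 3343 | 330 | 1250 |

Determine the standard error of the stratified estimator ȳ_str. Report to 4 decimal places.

Var(ȳ_str) = Σₕ Wₕ²(1 − fₕ)sₕ²/nₕ with Wₕ = Nₕ/N, N = 23211.
South: Wₕ = 0.85597346; term = 0.85597346²·(1 − 0.01213006)·1690/241 = 5.0756309.
West: Wₕ = 0.14402654; term = 0.14402654²·(1 − 0.09871373)·1250/330 = 0.070818036.
Sum = 5.1464489.
SE = √(5.1464489) = 2.2686.

2.2686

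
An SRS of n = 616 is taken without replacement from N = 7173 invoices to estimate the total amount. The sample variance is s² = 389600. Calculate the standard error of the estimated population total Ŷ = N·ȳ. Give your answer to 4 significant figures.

Var(Ŷ) = N²·Var(ȳ) = N²·(1 − n/N)·s²/n.
f = 616/7173 = 0.08587760; Var(ȳ) = 0.91412240·389600/616 = 578.15274.
Var(Ŷ) = 7173² · 578.15274 = 2.9747074 × 10^10.
SE(Ŷ) = √(2.9747074 × 10^10) = 172500.

172500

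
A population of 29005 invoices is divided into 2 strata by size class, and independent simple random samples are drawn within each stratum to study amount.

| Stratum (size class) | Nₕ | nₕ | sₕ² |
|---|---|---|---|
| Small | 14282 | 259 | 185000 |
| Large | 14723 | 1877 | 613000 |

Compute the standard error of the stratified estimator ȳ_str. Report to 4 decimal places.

15.6033

Var(ȳ_str) = Σₕ Wₕ²(1 − fₕ)sₕ²/nₕ with Wₕ = Nₕ/N, N = 29005.
Small: Wₕ = 0.49239786; term = 0.49239786²·(1 − 0.01813472)·185000/259 = 170.04199.
Large: Wₕ = 0.50760214; term = 0.50760214²·(1 − 0.12748760)·613000/1877 = 73.420053.
Sum = 243.46204.
SE = √(243.46204) = 15.6033.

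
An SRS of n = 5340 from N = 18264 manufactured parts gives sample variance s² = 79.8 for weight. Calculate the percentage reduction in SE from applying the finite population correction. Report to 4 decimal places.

15.8798

f = n/N = 5340/18264 = 0.29237845.
SE_no-fpc = √(s²/n) = 0.12224492; SE_fpc = √((1−f)s²/n) = 0.10283272.
Ratio = √(1−f) = 0.84120244. Reduction = 100·(1 − 0.84120244) = 15.8798%.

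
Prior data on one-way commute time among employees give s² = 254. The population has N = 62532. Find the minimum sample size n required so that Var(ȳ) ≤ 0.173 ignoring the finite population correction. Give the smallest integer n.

1469

Without fpc, n₀ = s²/D = 254/0.173 = 1468.2081.
Rounding up, n = 1469.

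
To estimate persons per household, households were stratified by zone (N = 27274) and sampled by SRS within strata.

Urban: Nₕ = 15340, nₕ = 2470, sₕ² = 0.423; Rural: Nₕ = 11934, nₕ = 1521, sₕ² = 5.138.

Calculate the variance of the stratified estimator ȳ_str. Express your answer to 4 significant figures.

Var(ȳ_str) = Σₕ Wₕ²(1 − fₕ)sₕ²/nₕ with Wₕ = Nₕ/N, N = 27274.
Urban: Wₕ = 0.56244042; term = 0.56244042²·(1 − 0.16101695)·0.423/2470 = 4.5451649 × 10^-5.
Rural: Wₕ = 0.43755958; term = 0.43755958²·(1 − 0.12745098)·5.138/1521 = 5.6432477 × 10^-4.
Sum = 6.0977642 × 10^-4.

6.098 × 10^-4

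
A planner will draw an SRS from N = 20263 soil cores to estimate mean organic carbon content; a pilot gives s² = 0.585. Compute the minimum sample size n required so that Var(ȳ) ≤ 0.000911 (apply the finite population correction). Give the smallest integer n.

Without fpc, n₀ = s²/D = 0.585/0.000911 = 642.1515.
With fpc, (1 − n/N)·s²/n ≤ D requires n ≥ n₀/(1 + n₀/N) = 642.1515/(1 + 642.1515/20263) = 622.4263.
Rounding up, n = 623.

623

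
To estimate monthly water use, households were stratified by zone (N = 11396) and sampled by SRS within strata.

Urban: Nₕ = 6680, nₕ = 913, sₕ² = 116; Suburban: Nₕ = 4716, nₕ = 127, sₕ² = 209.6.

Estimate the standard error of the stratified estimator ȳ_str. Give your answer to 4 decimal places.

0.5592

Var(ȳ_str) = Σₕ Wₕ²(1 − fₕ)sₕ²/nₕ with Wₕ = Nₕ/N, N = 11396.
Urban: Wₕ = 0.58617059; term = 0.58617059²·(1 − 0.13667665)·116/913 = 0.037688491.
Suburban: Wₕ = 0.41382941; term = 0.41382941²·(1 − 0.02692960)·209.6/127 = 0.27502649.
Sum = 0.31271498.
SE = √(0.31271498) = 0.5592.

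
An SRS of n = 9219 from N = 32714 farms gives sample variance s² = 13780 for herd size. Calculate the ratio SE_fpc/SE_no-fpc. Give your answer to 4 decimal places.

0.8475

f = n/N = 9219/32714 = 0.28180595.
SE_no-fpc = √(s²/n) = 1.2225952; SE_fpc = √((1−f)s²/n) = 1.0361046.
Ratio = √(1−f) = 0.84746330.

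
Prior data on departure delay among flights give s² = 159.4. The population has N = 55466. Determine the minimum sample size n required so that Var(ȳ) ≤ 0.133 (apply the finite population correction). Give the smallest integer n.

Without fpc, n₀ = s²/D = 159.4/0.133 = 1198.4962.
With fpc, (1 − n/N)·s²/n ≤ D requires n ≥ n₀/(1 + n₀/N) = 1198.4962/(1 + 1198.4962/55466) = 1173.1471.
Rounding up, n = 1174.

1174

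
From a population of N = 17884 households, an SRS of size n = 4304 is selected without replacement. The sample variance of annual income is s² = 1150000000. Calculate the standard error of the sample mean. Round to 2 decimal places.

450.43

Under SRS without replacement, Var(ȳ) = (1 − f)·s²/n with f = n/N = 4304/17884 = 0.24066204.
Var(ȳ) = (1 − 0.24066204)·1150000000/4304 = 0.75933796·267193.31 = 202890.02.
SE(ȳ) = √(202890.02) = 450.43.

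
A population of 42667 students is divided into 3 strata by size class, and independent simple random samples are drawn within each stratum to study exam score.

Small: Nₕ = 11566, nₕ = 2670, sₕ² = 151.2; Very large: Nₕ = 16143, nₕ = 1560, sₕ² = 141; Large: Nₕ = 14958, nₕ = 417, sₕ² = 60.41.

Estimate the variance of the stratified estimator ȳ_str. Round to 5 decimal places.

Var(ȳ_str) = Σₕ Wₕ²(1 − fₕ)sₕ²/nₕ with Wₕ = Nₕ/N, N = 42667.
Small: Wₕ = 0.27107601; term = 0.27107601²·(1 − 0.23084904)·151.2/2670 = 0.0032006212.
Very large: Wₕ = 0.37834861; term = 0.37834861²·(1 − 0.09663631)·141/1560 = 0.011688033.
Large: Wₕ = 0.35057539; term = 0.35057539²·(1 − 0.02787806)·60.41/417 = 0.017308378.
Sum = 0.032197032.

0.03220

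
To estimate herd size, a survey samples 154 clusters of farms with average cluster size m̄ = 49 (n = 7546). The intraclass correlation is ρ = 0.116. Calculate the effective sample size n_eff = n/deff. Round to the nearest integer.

deff = 1 + (49 − 1)·0.116 = 1 + 5.568 = 6.568.
n_eff = 7546 / 6.568 = 1149.

1149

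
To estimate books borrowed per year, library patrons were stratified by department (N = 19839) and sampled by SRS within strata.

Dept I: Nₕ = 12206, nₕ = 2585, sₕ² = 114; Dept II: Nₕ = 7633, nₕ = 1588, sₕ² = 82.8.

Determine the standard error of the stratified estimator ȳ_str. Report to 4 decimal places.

0.1388

Var(ȳ_str) = Σₕ Wₕ²(1 − fₕ)sₕ²/nₕ with Wₕ = Nₕ/N, N = 19839.
Dept I: Wₕ = 0.61525278; term = 0.61525278²·(1 − 0.21178109)·114/2585 = 0.013158256.
Dept II: Wₕ = 0.38474722; term = 0.38474722²·(1 − 0.20804402)·82.8/1588 = 0.0061126827.
Sum = 0.019270939.
SE = √(0.019270939) = 0.1388.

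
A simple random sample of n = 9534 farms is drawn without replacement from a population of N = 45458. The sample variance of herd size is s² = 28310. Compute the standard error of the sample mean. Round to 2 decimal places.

1.53

Under SRS without replacement, Var(ȳ) = (1 − f)·s²/n with f = n/N = 9534/45458 = 0.20973206.
Var(ȳ) = (1 − 0.20973206)·28310/9534 = 0.79026794·2.9693728 = 2.3466001.
SE(ȳ) = √(2.3466001) = 1.53.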